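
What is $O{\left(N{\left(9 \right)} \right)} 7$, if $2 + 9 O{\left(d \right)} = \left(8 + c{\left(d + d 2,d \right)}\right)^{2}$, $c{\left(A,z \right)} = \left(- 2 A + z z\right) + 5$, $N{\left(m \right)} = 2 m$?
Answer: $\frac{367073}{9} \approx 40786.0$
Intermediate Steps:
$c{\left(A,z \right)} = 5 + z^{2} - 2 A$ ($c{\left(A,z \right)} = \left(- 2 A + z^{2}\right) + 5 = \left(z^{2} - 2 A\right) + 5 = 5 + z^{2} - 2 A$)
$O{\left(d \right)} = - \frac{2}{9} + \frac{\left(13 + d^{2} - 6 d\right)^{2}}{9}$ ($O{\left(d \right)} = - \frac{2}{9} + \frac{\left(8 + \left(5 + d^{2} - 2 \left(d + d 2\right)\right)\right)^{2}}{9} = - \frac{2}{9} + \frac{\left(8 + \left(5 + d^{2} - 2 \left(d + 2 d\right)\right)\right)^{2}}{9} = - \frac{2}{9} + \frac{\left(8 + \left(5 + d^{2} - 2 \cdot 3 d\right)\right)^{2}}{9} = - \frac{2}{9} + \frac{\left(8 + \left(5 + d^{2} - 6 d\right)\right)^{2}}{9} = - \frac{2}{9} + \frac{\left(13 + d^{2} - 6 d\right)^{2}}{9}$)
$O{\left(N{\left(9 \right)} \right)} 7 = \left(- \frac{2}{9} + \frac{\left(13 + \left(2 \cdot 9\right)^{2} - 6 \cdot 2 \cdot 9\right)^{2}}{9}\right) 7 = \left(- \frac{2}{9} + \frac{\left(13 + 18^{2} - 108\right)^{2}}{9}\right) 7 = \left(- \frac{2}{9} + \frac{\left(13 + 324 - 108\right)^{2}}{9}\right) 7 = \left(- \frac{2}{9} + \frac{229^{2}}{9}\right) 7 = \left(- \frac{2}{9} + \frac{1}{9} \cdot 52441\right) 7 = \left(- \frac{2}{9} + \frac{52441}{9}\right) 7 = \frac{52439}{9} \cdot 7 = \frac{367073}{9}$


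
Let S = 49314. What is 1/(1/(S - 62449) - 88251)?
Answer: -13135/1159176886 ≈ -1.1331e-5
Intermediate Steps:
1/(1/(S - 62449) - 88251) = 1/(1/(49314 - 62449) - 88251) = 1/(1/(-13135) - 88251) = 1/(-1/13135 - 88251) = 1/(-1159176886/13135) = -13135/1159176886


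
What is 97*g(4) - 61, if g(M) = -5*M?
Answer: -2001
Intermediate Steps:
97*g(4) - 61 = 97*(-5*4) - 61 = 97*(-20) - 61 = -1940 - 61 = -2001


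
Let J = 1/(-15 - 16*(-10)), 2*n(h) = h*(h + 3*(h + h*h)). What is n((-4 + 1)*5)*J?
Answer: -1845/58 ≈ -31.810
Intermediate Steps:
n(h) = h*(3*h² + 4*h)/2 (n(h) = (h*(h + 3*(h + h*h)))/2 = (h*(h + 3*(h + h²)))/2 = (h*(h + (3*h + 3*h²)))/2 = (h*(3*h² + 4*h))/2 = h*(3*h² + 4*h)/2)
J = 1/145 (J = 1/(-15 + 160) = 1/145 ≈ 0.0068966)
n((-4 + 1)*5)*J = (((-4 + 1)*5)²*(4 + 3*((-4 + 1)*5))/2)*(1/145) = ((-3*5)²*(4 + 3*(-3*5))/2)*(1/145) = ((½)*(-15)²*(4 + 3*(-15)))*(1/145) = ((½)*225*(4 - 45))*(1/145) = ((½)*225*(-41))*(1/145) = -9225/2*1/145 = -1845/58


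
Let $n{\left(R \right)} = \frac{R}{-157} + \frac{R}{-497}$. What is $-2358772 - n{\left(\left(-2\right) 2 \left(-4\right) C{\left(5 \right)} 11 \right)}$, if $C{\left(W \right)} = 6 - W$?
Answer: $- \frac{184052505284}{78029} \approx -2.3588 \cdot 10^{6}$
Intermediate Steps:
$n{\left(R \right)} = - \frac{654 R}{78029}$ ($n{\left(R \right)} = R \left(- \frac{1}{157}\right) + R \left(- \frac{1}{497}\right) = - \frac{R}{157} - \frac{R}{497} = - \frac{654 R}{78029}$)
$-2358772 - n{\left(\left(-2\right) 2 \left(-4\right) C{\left(5 \right)} 11 \right)} = -2358772 - - \frac{654 \left(-2\right) 2 \left(-4\right) \left(6 - 5\right) 11}{78029} = -2358772 - - \frac{654 \left(-4\right) \left(-4\right) \left(6 - 5\right) 11}{78029} = -2358772 - - \frac{654 \cdot 16 \cdot 1 \cdot 11}{78029} = -2358772 - - \frac{654 \cdot 16 \cdot 11}{78029} = -2358772 - \left(- \frac{654}{78029}\right) 176 = -2358772 - - \frac{115104}{78029} = -2358772 + \frac{115104}{78029} = - \frac{184052505284}{78029}$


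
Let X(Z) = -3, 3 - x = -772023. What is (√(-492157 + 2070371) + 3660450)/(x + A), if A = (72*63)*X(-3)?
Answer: 610075/126403 + √1578214/758418 ≈ 4.8281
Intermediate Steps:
x = 772026 (x = 3 - 1*(-772023) = 3 + 772023 = 772026)
A = -13608 (A = (72*63)*(-3) = 4536*(-3) = -13608)
(√(-492157 + 2070371) + 3660450)/(x + A) = (√(-492157 + 2070371) + 3660450)/(772026 - 13608) = (√1578214 + 3660450)/758418 = (3660450 + √1578214)*(1/758418) = 610075/126403 + √1578214/758418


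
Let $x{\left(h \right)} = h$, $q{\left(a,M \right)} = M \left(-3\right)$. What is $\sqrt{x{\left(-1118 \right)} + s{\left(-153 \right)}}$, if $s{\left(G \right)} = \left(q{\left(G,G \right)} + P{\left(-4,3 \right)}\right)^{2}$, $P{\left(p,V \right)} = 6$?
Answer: $\sqrt{215107} \approx 463.8$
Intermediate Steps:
$q{\left(a,M \right)} = - 3 M$
$s{\left(G \right)} = \left(6 - 3 G\right)^{2}$ ($s{\left(G \right)} = \left(- 3 G + 6\right)^{2} = \left(6 - 3 G\right)^{2}$)
$\sqrt{x{\left(-1118 \right)} + s{\left(-153 \right)}} = \sqrt{-1118 + 9 \left(-2 - 153\right)^{2}} = \sqrt{-1118 + 9 \left(-155\right)^{2}} = \sqrt{-1118 + 9 \cdot 24025} = \sqrt{-1118 + 216225} = \sqrt{215107}$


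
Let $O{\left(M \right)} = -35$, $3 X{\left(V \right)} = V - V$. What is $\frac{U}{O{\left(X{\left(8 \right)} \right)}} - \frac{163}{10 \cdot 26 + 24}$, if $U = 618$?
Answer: $- \frac{181217}{9940} \approx -18.231$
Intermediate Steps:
$X{\left(V \right)} = 0$ ($X{\left(V \right)} = \frac{V - V}{3} = \frac{1}{3} \cdot 0 = 0$)
$\frac{U}{O{\left(X{\left(8 \right)} \right)}} - \frac{163}{10 \cdot 26 + 24} = \frac{618}{-35} - \frac{163}{10 \cdot 26 + 24} = 618 \left(- \frac{1}{35}\right) - \frac{163}{260 + 24} = - \frac{618}{35} - \frac{163}{284} = - \frac{181217}{9940}$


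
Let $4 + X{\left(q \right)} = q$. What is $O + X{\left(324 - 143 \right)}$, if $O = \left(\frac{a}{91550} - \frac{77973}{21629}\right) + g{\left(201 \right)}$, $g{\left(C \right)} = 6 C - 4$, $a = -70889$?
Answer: $\frac{2721934409719}{1980134950} \approx 1374.6$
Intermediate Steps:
$X{\left(q \right)} = -4 + q$
$g{\left(C \right)} = -4 + 6 C$
$O = \frac{2371450523569}{1980134950}$ ($O = \left(- \frac{70889}{91550} - \frac{77973}{21629}\right) + \left(-4 + 6 \cdot 201\right) = \left(\left(-70889\right) \frac{1}{91550} - \frac{77973}{21629}\right) + \left(-4 + 1206\right) = \left(- \frac{70889}{91550} - \frac{77973}{21629}\right) + 1202 = - \frac{8671686331}{1980134950} + 1202 = \frac{2371450523569}{1980134950} \approx 1197.6$)
$O + X{\left(324 - 143 \right)} = \frac{2371450523569}{1980134950} + \left(-4 + \left(324 - 143\right)\right) = \frac{2371450523569}{1980134950} + \left(-4 + 181\right) = \frac{2371450523569}{1980134950} + 177 = \frac{2721934409719}{1980134950}$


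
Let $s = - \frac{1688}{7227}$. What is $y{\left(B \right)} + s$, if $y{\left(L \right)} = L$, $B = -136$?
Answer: $- \frac{984560}{7227} \approx -136.23$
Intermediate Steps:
$s = - \frac{1688}{7227}$ ($s = \left(-1688\right) \frac{1}{7227} = - \frac{1688}{7227} \approx -0.23357$)
$y{\left(B \right)} + s = -136 - \frac{1688}{7227} = - \frac{984560}{7227}$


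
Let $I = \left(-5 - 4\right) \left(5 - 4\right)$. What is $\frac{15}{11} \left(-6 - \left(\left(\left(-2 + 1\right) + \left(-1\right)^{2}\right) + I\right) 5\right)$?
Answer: $\frac{585}{11} \approx 53.182$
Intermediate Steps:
$I = -9$ ($I = \left(-9\right) 1 = -9$)
$\frac{15}{11} \left(-6 - \left(\left(\left(-2 + 1\right) + \left(-1\right)^{2}\right) + I\right) 5\right) = \frac{15}{11} \left(-6 - \left(\left(\left(-2 + 1\right) + \left(-1\right)^{2}\right) - 9\right) 5\right) = 15 \cdot \frac{1}{11} \left(-6 - \left(\left(-1 + 1\right) - 9\right) 5\right) = \frac{15 \left(-6 - \left(0 - 9\right) 5\right)}{11} = \frac{15 \left(-6 - \left(-9\right) 5\right)}{11} = \frac{15 \left(-6 - -45\right)}{11} = \frac{15 \left(-6 + 45\right)}{11} = \frac{15}{11} \cdot 39 = \frac{585}{11}$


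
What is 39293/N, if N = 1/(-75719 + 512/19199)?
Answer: -57121356661717/19199 ≈ -2.9752e+9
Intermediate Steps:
N = -19199/1453728569 (N = 1/(-75719 + 512*(1/19199)) = 1/(-75719 + 512/19199) = 1/(-1453728569/19199) = -19199/1453728569 ≈ -1.3207e-5)
39293/N = 39293/(-19199/1453728569) = 39293*(-1453728569/19199) = -57121356661717/19199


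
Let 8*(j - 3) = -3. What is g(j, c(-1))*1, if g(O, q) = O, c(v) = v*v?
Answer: 21/8 ≈ 2.6250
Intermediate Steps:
j = 21/8 (j = 3 + (1/8)*(-3) = 3 - 3/8 = 21/8 ≈ 2.6250)
c(v) = v**2
g(j, c(-1))*1 = (21/8)*1 = 21/8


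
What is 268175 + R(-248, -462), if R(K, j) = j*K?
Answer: 382751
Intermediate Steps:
R(K, j) = K*j
268175 + R(-248, -462) = 268175 - 248*(-462) = 268175 + 114576 = 382751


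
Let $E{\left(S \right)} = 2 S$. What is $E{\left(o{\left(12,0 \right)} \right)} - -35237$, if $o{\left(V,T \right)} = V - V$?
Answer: $35237$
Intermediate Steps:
$o{\left(V,T \right)} = 0$
$E{\left(o{\left(12,0 \right)} \right)} - -35237 = 2 \cdot 0 - -35237 = 0 + 35237 = 35237$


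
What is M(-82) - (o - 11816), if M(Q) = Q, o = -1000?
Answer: 12734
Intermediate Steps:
M(-82) - (o - 11816) = -82 - (-1000 - 11816) = -82 - 1*(-12816) = -82 + 12816 = 12734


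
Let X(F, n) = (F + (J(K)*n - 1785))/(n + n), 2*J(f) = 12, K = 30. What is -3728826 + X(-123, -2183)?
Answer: -8140019655/2183 ≈ -3.7288e+6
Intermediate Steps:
J(f) = 6 (J(f) = (1/2)*12 = 6)
X(F, n) = (-1785 + F + 6*n)/(2*n) (X(F, n) = (F + (6*n - 1785))/(n + n) = (F + (-1785 + 6*n))/((2*n)) = (-1785 + F + 6*n)*(1/(2*n)) = (-1785 + F + 6*n)/(2*n))
-3728826 + X(-123, -2183) = -3728826 + (1/2)*(-1785 - 123 + 6*(-2183))/(-2183) = -3728826 + (1/2)*(-1/2183)*(-1785 - 123 - 13098) = -3728826 + (1/2)*(-1/2183)*(-15006) = -3728826 + 7503/2183 = -8140019655/2183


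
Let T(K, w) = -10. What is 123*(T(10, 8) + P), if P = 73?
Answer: 7749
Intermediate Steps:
123*(T(10, 8) + P) = 123*(-10 + 73) = 123*63 = 7749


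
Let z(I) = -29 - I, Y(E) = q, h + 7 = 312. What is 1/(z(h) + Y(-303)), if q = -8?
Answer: -1/342 ≈ -0.0029240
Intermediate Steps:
h = 305 (h = -7 + 312 = 305)
Y(E) = -8
1/(z(h) + Y(-303)) = 1/((-29 - 1*305) - 8) = 1/((-29 - 305) - 8) = 1/(-334 - 8) = 1/(-342) = -1/342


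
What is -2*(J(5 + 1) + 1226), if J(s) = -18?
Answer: -2416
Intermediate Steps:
-2*(J(5 + 1) + 1226) = -2*(-18 + 1226) = -2*1208 = -2416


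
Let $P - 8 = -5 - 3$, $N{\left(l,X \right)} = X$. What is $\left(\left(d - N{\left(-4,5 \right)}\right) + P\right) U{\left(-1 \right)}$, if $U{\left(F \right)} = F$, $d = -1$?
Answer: $6$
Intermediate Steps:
$P = 0$ ($P = 8 - 8 = 0$)
$\left(\left(d - N{\left(-4,5 \right)}\right) + P\right) U{\left(-1 \right)} = \left(\left(-1 - 5\right) + 0\right) \left(-1\right) = \left(-6 + 0\right) \left(-1\right) = \left(-6\right) \left(-1\right) = 6$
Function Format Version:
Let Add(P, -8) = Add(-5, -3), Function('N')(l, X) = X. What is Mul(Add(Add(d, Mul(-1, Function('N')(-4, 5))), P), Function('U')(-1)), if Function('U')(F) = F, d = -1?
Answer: 6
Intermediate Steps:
P = 0 (P = Add(8, Add(-5, -3)) = Add(8, -8) = 0)
Mul(Add(Add(d, Mul(-1, Function('N')(-4, 5))), P), Function('U')(-1)) = Mul(Add(Add(-1, Mul(-1, 5)), 0), -1) = Mul(Add(Add(-1, -5), 0), -1) = Mul(Add(-6, 0), -1) = Mul(-6, -1) = 6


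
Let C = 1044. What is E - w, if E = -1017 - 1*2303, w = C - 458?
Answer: -3906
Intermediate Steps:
w = 586 (w = 1044 - 458 = 586)
E = -3320 (E = -1017 - 2303 = -3320)
E - w = -3320 - 1*586 = -3320 - 586 = -3906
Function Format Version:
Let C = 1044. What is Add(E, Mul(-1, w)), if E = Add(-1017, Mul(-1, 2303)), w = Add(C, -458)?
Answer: -3906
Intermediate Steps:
w = 586 (w = Add(1044, -458) = 586)
E = -3320 (E = Add(-1017, -2303) = -3320)
Add(E, Mul(-1, w)) = Add(-3320, Mul(-1, 586)) = Add(-3320, -586) = -3906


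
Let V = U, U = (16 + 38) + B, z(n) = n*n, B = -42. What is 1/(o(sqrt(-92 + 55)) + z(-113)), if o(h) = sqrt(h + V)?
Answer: 1/(12769 + sqrt(12 + I*sqrt(37))) ≈ 7.8293e-5 - 5.2e-9*I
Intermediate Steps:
z(n) = n**2
U = 12 (U = (16 + 38) - 42 = 54 - 42 = 12)
V = 12
o(h) = sqrt(12 + h) (o(h) = sqrt(h + 12) = sqrt(12 + h))
1/(o(sqrt(-92 + 55)) + z(-113)) = 1/(sqrt(12 + sqrt(-92 + 55)) + (-113)**2) = 1/(sqrt(12 + sqrt(-37)) + 12769) = 1/(sqrt(12 + I*sqrt(37)) + 12769) = 1/(12769 + sqrt(12 + I*sqrt(37)))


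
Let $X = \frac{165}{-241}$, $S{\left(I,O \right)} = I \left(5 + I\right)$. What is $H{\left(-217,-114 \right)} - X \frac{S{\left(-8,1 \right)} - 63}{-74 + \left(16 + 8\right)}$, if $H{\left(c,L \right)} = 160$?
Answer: $\frac{386887}{2410} \approx 160.53$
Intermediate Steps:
$X = - \frac{165}{241}$ ($X = 165 \left(- \frac{1}{241}\right) = - \frac{165}{241} \approx -0.68465$)
$H{\left(-217,-114 \right)} - X \frac{S{\left(-8,1 \right)} - 63}{-74 + \left(16 + 8\right)} = 160 - - \frac{165 \frac{- 8 \left(5 - 8\right) - 63}{-74 + \left(16 + 8\right)}}{241} = 160 - - \frac{165 \frac{\left(-8\right) \left(-3\right) - 63}{-74 + 24}}{241} = 160 - - \frac{165 \frac{24 - 63}{-50}}{241} = 160 - - \frac{165 \left(\left(-39\right) \left(- \frac{1}{50}\right)\right)}{241} = 160 - \left(- \frac{165}{241}\right) \frac{39}{50} = 160 - - \frac{1287}{2410} = 160 + \frac{1287}{2410} = \frac{386887}{2410}$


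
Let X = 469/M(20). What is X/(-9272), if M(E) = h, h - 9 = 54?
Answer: -67/83448 ≈ -0.00080290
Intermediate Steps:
h = 63 (h = 9 + 54 = 63)
M(E) = 63
X = 67/9 (X = 469/63 = 469*(1/63) = 67/9 ≈ 7.4444)
X/(-9272) = (67/9)/(-9272) = (67/9)*(-1/9272) = -67/83448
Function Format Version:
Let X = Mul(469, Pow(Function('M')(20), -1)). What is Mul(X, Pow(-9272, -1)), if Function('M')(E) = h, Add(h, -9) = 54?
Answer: Rational(-67, 83448) ≈ -0.00080290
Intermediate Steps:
h = 63 (h = Add(9, 54) = 63)
Function('M')(E) = 63
X = Rational(67, 9) (X = Mul(469, Pow(63, -1)) = Mul(469, Rational(1, 63)) = Rational(67, 9) ≈ 7.4444)
Mul(X, Pow(-9272, -1)) = Mul(Rational(67, 9), Pow(-9272, -1)) = Mul(Rational(67, 9), Rational(-1, 9272)) = Rational(-67, 83448)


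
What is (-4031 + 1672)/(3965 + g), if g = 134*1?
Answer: -2359/4099 ≈ -0.57551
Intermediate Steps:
g = 134
(-4031 + 1672)/(3965 + g) = (-4031 + 1672)/(3965 + 134) = -2359/4099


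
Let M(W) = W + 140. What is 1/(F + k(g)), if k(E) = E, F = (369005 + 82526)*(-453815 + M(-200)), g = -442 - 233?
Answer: -1/204938633300 ≈ -4.8795e-12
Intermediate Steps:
M(W) = 140 + W
g = -675
F = -204938632625 (F = (369005 + 82526)*(-453815 + (140 - 200)) = 451531*(-453815 - 60) = 451531*(-453875) = -204938632625)
1/(F + k(g)) = 1/(-204938632625 - 675) = 1/(-204938633300) = -1/204938633300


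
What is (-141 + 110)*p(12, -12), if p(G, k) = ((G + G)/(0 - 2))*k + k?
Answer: -4092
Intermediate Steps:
p(G, k) = k - G*k (p(G, k) = ((2*G)/(-2))*k + k = ((2*G)*(-1/2))*k + k = (-G)*k + k = -G*k + k = k - G*k)
(-141 + 110)*p(12, -12) = (-141 + 110)*(-12*(1 - 1*12)) = -(-372)*(1 - 12) = -(-372)*(-11) = -31*132 = -4092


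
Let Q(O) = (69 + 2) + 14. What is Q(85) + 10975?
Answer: 11060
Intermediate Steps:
Q(O) = 85 (Q(O) = 71 + 14 = 85)
Q(85) + 10975 = 85 + 10975 = 11060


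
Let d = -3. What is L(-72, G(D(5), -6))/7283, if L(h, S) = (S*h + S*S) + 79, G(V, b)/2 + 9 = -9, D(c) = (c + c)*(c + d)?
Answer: 3967/7283 ≈ 0.54469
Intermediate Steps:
D(c) = 2*c*(-3 + c) (D(c) = (c + c)*(c - 3) = (2*c)*(-3 + c) = 2*c*(-3 + c))
G(V, b) = -36 (G(V, b) = -18 + 2*(-9) = -18 - 18 = -36)
L(h, S) = 79 + S² + S*h (L(h, S) = (S*h + S²) + 79 = (S² + S*h) + 79 = 79 + S² + S*h)
L(-72, G(D(5), -6))/7283 = (79 + (-36)² - 36*(-72))/7283 = (79 + 1296 + 2592)*(1/7283) = 3967*(1/7283) = 3967/7283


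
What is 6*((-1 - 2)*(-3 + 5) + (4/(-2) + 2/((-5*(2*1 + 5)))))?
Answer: -1692/35 ≈ -48.343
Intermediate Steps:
6*((-1 - 2)*(-3 + 5) + (4/(-2) + 2/((-5*(2*1 + 5))))) = 6*(-3*2 + (4*(-½) + 2/((-5*(2 + 5))))) = 6*(-6 + (-2 + 2/((-5*7)))) = 6*(-6 + (-2 + 2/(-35))) = 6*(-6 + (-2 + 2*(-1/35))) = 6*(-6 + (-2 - 2/35)) = 6*(-6 - 72/35) = 6*(-282/35) = -1692/35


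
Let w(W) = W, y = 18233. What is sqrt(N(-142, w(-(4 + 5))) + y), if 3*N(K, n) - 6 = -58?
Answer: sqrt(163941)/3 ≈ 134.97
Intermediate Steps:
N(K, n) = -52/3 (N(K, n) = 2 + (1/3)*(-58) = 2 - 58/3 = -52/3)
sqrt(N(-142, w(-(4 + 5))) + y) = sqrt(-52/3 + 18233) = sqrt(54647/3) = sqrt(163941)/3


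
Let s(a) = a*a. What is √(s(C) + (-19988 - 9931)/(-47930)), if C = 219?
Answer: √110181515106570/47930 ≈ 219.00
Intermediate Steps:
s(a) = a²
√(s(C) + (-19988 - 9931)/(-47930)) = √(219² + (-19988 - 9931)/(-47930)) = √(47961 - 29919*(-1/47930)) = √(47961 + 29919/47930) = √(2298800649/47930) = √110181515106570/47930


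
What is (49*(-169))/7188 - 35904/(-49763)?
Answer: -154009451/357696444 ≈ -0.43056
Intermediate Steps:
(49*(-169))/7188 - 35904/(-49763) = -8281*1/7188 - 35904*(-1/49763) = -8281/7188 + 35904/49763 = -154009451/357696444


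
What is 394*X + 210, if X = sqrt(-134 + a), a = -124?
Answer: 210 + 394*I*sqrt(258) ≈ 210.0 + 6328.6*I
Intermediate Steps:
X = I*sqrt(258) (X = sqrt(-134 - 124) = sqrt(-258) = I*sqrt(258) ≈ 16.062*I)
394*X + 210 = 394*(I*sqrt(258)) + 210 = 394*I*sqrt(258) + 210 = 210 + 394*I*sqrt(258)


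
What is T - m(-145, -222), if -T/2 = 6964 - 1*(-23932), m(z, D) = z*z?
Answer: -82817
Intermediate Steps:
m(z, D) = z**2
T = -61792 (T = -2*(6964 - 1*(-23932)) = -2*(6964 + 23932) = -2*30896 = -61792)
T - m(-145, -222) = -61792 - 1*(-145)**2 = -61792 - 1*21025 = -61792 - 21025 = -82817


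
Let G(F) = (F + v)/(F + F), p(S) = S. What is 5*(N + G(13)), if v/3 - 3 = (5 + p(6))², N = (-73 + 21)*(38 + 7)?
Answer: -302275/26 ≈ -11626.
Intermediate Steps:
N = -2340 (N = -52*45 = -2340)
v = 372 (v = 9 + 3*(5 + 6)² = 9 + 3*11² = 9 + 3*121 = 9 + 363 = 372)
G(F) = (372 + F)/(2*F) (G(F) = (F + 372)/(F + F) = (372 + F)/((2*F)) = (372 + F)*(1/(2*F)) = (372 + F)/(2*F))
5*(N + G(13)) = 5*(-2340 + (½)*(372 + 13)/13) = 5*(-2340 + (½)*(1/13)*385) = 5*(-2340 + 385/26) = 5*(-60455/26) = -302275/26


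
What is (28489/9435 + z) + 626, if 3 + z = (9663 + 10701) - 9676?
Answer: 106747774/9435 ≈ 11314.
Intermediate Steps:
z = 10685 (z = -3 + ((9663 + 10701) - 9676) = -3 + (20364 - 9676) = -3 + 10688 = 10685)
(28489/9435 + z) + 626 = (28489/9435 + 10685) + 626 = 100841464/9435 + 626 = 106747774/9435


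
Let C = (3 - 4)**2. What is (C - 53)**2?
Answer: 2704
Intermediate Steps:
C = 1 (C = (-1)**2 = 1)
(C - 53)**2 = (1 - 53)**2 = (-52)**2 = 2704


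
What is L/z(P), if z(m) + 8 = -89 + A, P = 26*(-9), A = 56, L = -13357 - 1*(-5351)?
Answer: 8006/41 ≈ 195.27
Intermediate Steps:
L = -8006 (L = -13357 + 5351 = -8006)
P = -234
z(m) = -41 (z(m) = -8 + (-89 + 56) = -8 - 33 = -41)
L/z(P) = -8006/(-41) = -8006*(-1/41) = 8006/41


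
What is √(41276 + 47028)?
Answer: 4*√5519 ≈ 297.16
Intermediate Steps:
√(41276 + 47028) = √88304 = 4*√5519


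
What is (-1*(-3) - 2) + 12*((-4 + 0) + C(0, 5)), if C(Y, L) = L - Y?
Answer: 13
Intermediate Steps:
(-1*(-3) - 2) + 12*((-4 + 0) + C(0, 5)) = (-1*(-3) - 2) + 12*((-4 + 0) + (5 - 1*0)) = (3 - 2) + 12*(-4 + (5 + 0)) = 1 + 12*(-4 + 5) = 1 + 12*1 = 1 + 12 = 13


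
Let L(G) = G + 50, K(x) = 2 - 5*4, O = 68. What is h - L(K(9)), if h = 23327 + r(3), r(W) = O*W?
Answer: 23499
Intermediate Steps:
K(x) = -18 (K(x) = 2 - 20 = -18)
L(G) = 50 + G
r(W) = 68*W
h = 23531 (h = 23327 + 68*3 = 23327 + 204 = 23531)
h - L(K(9)) = 23531 - (50 - 18) = 23531 - 1*32 = 23531 - 32 = 23499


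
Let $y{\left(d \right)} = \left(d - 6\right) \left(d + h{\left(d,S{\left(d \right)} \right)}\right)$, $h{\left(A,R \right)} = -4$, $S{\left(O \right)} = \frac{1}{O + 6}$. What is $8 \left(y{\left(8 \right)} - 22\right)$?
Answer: $-112$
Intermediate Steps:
$S{\left(O \right)} = \frac{1}{6 + O}$
$y{\left(d \right)} = \left(-6 + d\right) \left(-4 + d\right)$ ($y{\left(d \right)} = \left(d - 6\right) \left(d - 4\right) = \left(-6 + d\right) \left(-4 + d\right)$)
$8 \left(y{\left(8 \right)} - 22\right) = 8 \left(\left(24 + 8^{2} - 80\right) - 22\right) = 8 \left(\left(24 + 64 - 80\right) - 22\right) = 8 \left(8 - 22\right) = 8 \left(-14\right) = -112$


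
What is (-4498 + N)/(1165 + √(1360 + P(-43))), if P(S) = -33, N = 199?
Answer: -1669445/451966 + 1433*√1327/451966 ≈ -3.5782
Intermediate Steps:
(-4498 + N)/(1165 + √(1360 + P(-43))) = (-4498 + 199)/(1165 + √(1360 - 33)) = -4299/(1165 + √1327)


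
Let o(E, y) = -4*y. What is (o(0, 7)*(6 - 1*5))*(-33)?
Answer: 924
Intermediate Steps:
(o(0, 7)*(6 - 1*5))*(-33) = ((-4*7)*(6 - 1*5))*(-33) = -28*(6 - 5)*(-33) = -28*1*(-33) = -28*(-33) = 924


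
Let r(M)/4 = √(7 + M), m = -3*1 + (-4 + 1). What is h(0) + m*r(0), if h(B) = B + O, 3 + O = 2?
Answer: -1 - 24*√7 ≈ -64.498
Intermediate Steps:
O = -1 (O = -3 + 2 = -1)
m = -6 (m = -3 - 3 = -6)
r(M) = 4*√(7 + M)
h(B) = -1 + B (h(B) = B - 1 = -1 + B)
h(0) + m*r(0) = (-1 + 0) - 24*√(7 + 0) = -1 - 24*√7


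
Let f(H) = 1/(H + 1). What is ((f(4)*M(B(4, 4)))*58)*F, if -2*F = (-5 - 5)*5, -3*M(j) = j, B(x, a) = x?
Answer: -1160/3 ≈ -386.67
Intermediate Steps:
f(H) = 1/(1 + H)
M(j) = -j/3
F = 25 (F = -(-5 - 5)*5/2 = -(-5)*5 = -½*(-50) = 25)
((f(4)*M(B(4, 4)))*58)*F = (((-⅓*4)/(1 + 4))*58)*25 = ((-4/3/5)*58)*25 = (((⅕)*(-4/3))*58)*25 = -4/15*58*25 = -232/15*25 = -1160/3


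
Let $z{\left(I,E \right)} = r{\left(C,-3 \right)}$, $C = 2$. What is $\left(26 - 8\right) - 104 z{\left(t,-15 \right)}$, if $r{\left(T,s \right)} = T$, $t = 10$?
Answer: $-190$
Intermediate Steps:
$z{\left(I,E \right)} = 2$
$\left(26 - 8\right) - 104 z{\left(t,-15 \right)} = \left(26 - 8\right) - 208 = 18 - 208 = -190$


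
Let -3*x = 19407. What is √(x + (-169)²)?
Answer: 2*√5523 ≈ 148.63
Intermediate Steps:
x = -6469 (x = -⅓*19407 = -6469)
√(x + (-169)²) = √(-6469 + (-169)²) = √(-6469 + 28561) = √22092 = 2*√5523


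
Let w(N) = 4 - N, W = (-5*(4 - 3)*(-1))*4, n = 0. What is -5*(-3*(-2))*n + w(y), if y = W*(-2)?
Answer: 44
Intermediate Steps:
W = 20 (W = (-5*1*(-1))*4 = -5*(-1)*4 = 5*4 = 20)
y = -40 (y = 20*(-2) = -40)
-5*(-3*(-2))*n + w(y) = -5*(-3*(-2))*0 + (4 - 1*(-40)) = -30*0 + (4 + 40) = -5*0 + 44 = 0 + 44 = 44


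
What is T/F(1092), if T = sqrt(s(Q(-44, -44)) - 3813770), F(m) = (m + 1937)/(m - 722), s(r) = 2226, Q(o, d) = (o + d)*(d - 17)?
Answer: 740*I*sqrt(952886)/3029 ≈ 238.48*I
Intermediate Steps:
Q(o, d) = (-17 + d)*(d + o) (Q(o, d) = (d + o)*(-17 + d) = (-17 + d)*(d + o))
F(m) = (1937 + m)/(-722 + m)
T = 2*I*sqrt(952886) (T = sqrt(2226 - 3813770) = sqrt(-3811544) = 2*I*sqrt(952886) ≈ 1952.3*I)
T/F(1092) = (2*I*sqrt(952886))/(((1937 + 1092)/(-722 + 1092))) = (2*I*sqrt(952886))/((3029/370)) = (2*I*sqrt(952886))/(((1/370)*3029)) = (2*I*sqrt(952886))/(3029/370) = (2*I*sqrt(952886))*(370/3029) = 740*I*sqrt(952886)/3029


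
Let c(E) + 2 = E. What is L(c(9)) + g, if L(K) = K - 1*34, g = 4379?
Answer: 4352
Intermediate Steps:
c(E) = -2 + E
L(K) = -34 + K (L(K) = K - 34 = -34 + K)
L(c(9)) + g = (-34 + (-2 + 9)) + 4379 = (-34 + 7) + 4379 = -27 + 4379 = 4352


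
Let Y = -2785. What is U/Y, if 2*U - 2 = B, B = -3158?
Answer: 1578/2785 ≈ 0.56661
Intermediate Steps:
U = -1578 (U = 1 + (1/2)*(-3158) = 1 - 1579 = -1578)
U/Y = -1578/(-2785) = -1578*(-1/2785) = 1578/2785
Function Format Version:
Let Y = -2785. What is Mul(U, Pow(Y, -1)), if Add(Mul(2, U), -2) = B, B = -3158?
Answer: Rational(1578, 2785) ≈ 0.56661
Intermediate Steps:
U = -1578 (U = Add(1, Mul(Rational(1, 2), -3158)) = Add(1, -1579) = -1578)
Mul(U, Pow(Y, -1)) = Mul(-1578, Pow(-2785, -1)) = Mul(-1578, Rational(-1, 2785)) = Rational(1578, 2785)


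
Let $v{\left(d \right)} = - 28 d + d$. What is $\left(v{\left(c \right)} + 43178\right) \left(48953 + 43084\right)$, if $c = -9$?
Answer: $3996338577$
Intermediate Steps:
$v{\left(d \right)} = - 27 d$
$\left(v{\left(c \right)} + 43178\right) \left(48953 + 43084\right) = \left(\left(-27\right) \left(-9\right) + 43178\right) \left(48953 + 43084\right) = \left(243 + 43178\right) 92037 = 43421 \cdot 92037 = 3996338577$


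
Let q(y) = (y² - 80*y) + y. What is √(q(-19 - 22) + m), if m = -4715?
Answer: √205 ≈ 14.318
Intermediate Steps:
q(y) = y² - 79*y
√(q(-19 - 22) + m) = √((-19 - 22)*(-79 + (-19 - 22)) - 4715) = √(-41*(-79 - 41) - 4715) = √(-41*(-120) - 4715) = √(4920 - 4715) = √205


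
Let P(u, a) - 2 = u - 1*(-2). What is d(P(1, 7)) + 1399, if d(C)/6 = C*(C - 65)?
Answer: -401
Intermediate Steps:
P(u, a) = 4 + u (P(u, a) = 2 + (u - 1*(-2)) = 2 + (u + 2) = 2 + (2 + u) = 4 + u)
d(C) = 6*C*(-65 + C) (d(C) = 6*(C*(C - 65)) = 6*(C*(-65 + C)) = 6*C*(-65 + C))
d(P(1, 7)) + 1399 = 6*(4 + 1)*(-65 + (4 + 1)) + 1399 = 6*5*(-65 + 5) + 1399 = 6*5*(-60) + 1399 = -1800 + 1399 = -401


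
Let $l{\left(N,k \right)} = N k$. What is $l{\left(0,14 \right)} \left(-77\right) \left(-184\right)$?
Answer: $0$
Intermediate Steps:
$l{\left(0,14 \right)} \left(-77\right) \left(-184\right) = 0 \cdot 14 \left(-77\right) \left(-184\right) = 0 \left(-77\right) \left(-184\right) = 0 \left(-184\right) = 0$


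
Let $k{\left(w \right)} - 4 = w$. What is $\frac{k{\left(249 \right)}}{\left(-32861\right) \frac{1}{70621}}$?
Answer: $- \frac{17867113}{32861} \approx -543.72$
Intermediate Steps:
$k{\left(w \right)} = 4 + w$
$\frac{k{\left(249 \right)}}{\left(-32861\right) \frac{1}{70621}} = \frac{4 + 249}{\left(-32861\right) \frac{1}{70621}} = \frac{253}{\left(-32861\right) \frac{1}{70621}} = \frac{253}{- \frac{32861}{70621}} = 253 \left(- \frac{70621}{32861}\right) = - \frac{17867113}{32861}$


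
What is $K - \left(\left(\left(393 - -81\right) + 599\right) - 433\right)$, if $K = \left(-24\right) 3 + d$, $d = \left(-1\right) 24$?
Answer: $-736$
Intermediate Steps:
$d = -24$
$K = -96$ ($K = \left(-24\right) 3 - 24 = -72 - 24 = -96$)
$K - \left(\left(\left(393 - -81\right) + 599\right) - 433\right) = -96 - \left(\left(\left(393 - -81\right) + 599\right) - 433\right) = -96 - \left(\left(\left(393 + 81\right) + 599\right) - 433\right) = -96 - \left(\left(474 + 599\right) - 433\right) = -96 - \left(1073 - 433\right) = -96 - 640 = -736$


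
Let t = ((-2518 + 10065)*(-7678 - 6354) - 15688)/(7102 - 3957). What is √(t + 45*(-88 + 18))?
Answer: I*√364260007590/3145 ≈ 191.9*I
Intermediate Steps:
t = -105915192/3145 (t = (7547*(-14032) - 15688)/3145 = (-105899504 - 15688)*(1/3145) = -105915192*1/3145 = -105915192/3145 ≈ -33677.)
√(t + 45*(-88 + 18)) = √(-105915192/3145 + 45*(-88 + 18)) = √(-105915192/3145 + 45*(-70)) = √(-105915192/3145 - 3150) = √(-115821942/3145) = I*√364260007590/3145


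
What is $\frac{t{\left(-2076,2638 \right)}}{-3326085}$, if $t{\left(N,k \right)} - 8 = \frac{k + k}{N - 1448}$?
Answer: $- \frac{5729}{2930280885} \approx -1.9551 \cdot 10^{-6}$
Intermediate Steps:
$t{\left(N,k \right)} = 8 + \frac{2 k}{-1448 + N}$ ($t{\left(N,k \right)} = 8 + \frac{k + k}{N - 1448} = 8 + \frac{2 k}{-1448 + N}$)
$\frac{t{\left(-2076,2638 \right)}}{-3326085} = \frac{2 \frac{1}{-1448 - 2076} \left(-5792 + 2638 + 4 \left(-2076\right)\right)}{-3326085} = \frac{2 \left(-5792 + 2638 - 8304\right)}{-3524} \left(- \frac{1}{3326085}\right) = 2 \left(- \frac{1}{3524}\right) \left(-11458\right) \left(- \frac{1}{3326085}\right) = \frac{5729}{881} \left(- \frac{1}{3326085}\right) = - \frac{5729}{2930280885}$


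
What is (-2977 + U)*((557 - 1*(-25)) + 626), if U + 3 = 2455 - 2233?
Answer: -3331664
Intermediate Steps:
U = 219 (U = -3 + (2455 - 2233) = -3 + 222 = 219)
(-2977 + U)*((557 - 1*(-25)) + 626) = (-2977 + 219)*((557 - 1*(-25)) + 626) = -2758*((557 + 25) + 626) = -2758*(582 + 626) = -2758*1208 = -3331664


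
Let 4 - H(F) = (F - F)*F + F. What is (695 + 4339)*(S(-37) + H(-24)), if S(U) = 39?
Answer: 337278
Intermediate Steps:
H(F) = 4 - F (H(F) = 4 - ((F - F)*F + F) = 4 - (0*F + F) = 4 - (0 + F) = 4 - F)
(695 + 4339)*(S(-37) + H(-24)) = (695 + 4339)*(39 + (4 - 1*(-24))) = 5034*(39 + (4 + 24)) = 5034*(39 + 28) = 5034*67 = 337278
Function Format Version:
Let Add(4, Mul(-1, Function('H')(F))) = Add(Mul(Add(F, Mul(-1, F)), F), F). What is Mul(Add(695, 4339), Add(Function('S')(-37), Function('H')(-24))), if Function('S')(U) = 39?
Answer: 337278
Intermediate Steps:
Function('H')(F) = Add(4, Mul(-1, F)) (Function('H')(F) = Add(4, Mul(-1, Add(Mul(Add(F, Mul(-1, F)), F), F))) = Add(4, Mul(-1, Add(Mul(0, F), F))) = Add(4, Mul(-1, Add(0, F))) = Add(4, Mul(-1, F)))
Mul(Add(695, 4339), Add(Function('S')(-37), Function('H')(-24))) = Mul(Add(695, 4339), Add(39, Add(4, Mul(-1, -24)))) = Mul(5034, Add(39, Add(4, 24))) = Mul(5034, Add(39, 28)) = Mul(5034, 67) = 337278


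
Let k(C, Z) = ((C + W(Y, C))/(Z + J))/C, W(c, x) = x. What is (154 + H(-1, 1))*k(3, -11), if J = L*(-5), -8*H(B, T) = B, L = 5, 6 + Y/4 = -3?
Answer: -137/16 ≈ -8.5625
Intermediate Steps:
Y = -36 (Y = -24 + 4*(-3) = -24 - 12 = -36)
H(B, T) = -B/8
J = -25 (J = 5*(-5) = -25)
k(C, Z) = 2/(-25 + Z) (k(C, Z) = ((C + C)/(Z - 25))/C = ((2*C)/(-25 + Z))/C = (2*C/(-25 + Z))/C = 2/(-25 + Z))
(154 + H(-1, 1))*k(3, -11) = (154 - ⅛*(-1))*(2/(-25 - 11)) = (154 + ⅛)*(2/(-36)) = 1233*(2*(-1/36))/8 = (1233/8)*(-1/18) = -137/16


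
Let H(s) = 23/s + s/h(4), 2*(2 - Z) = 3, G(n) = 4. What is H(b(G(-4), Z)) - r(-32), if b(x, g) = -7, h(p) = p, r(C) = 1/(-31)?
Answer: -4343/868 ≈ -5.0035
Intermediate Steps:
r(C) = -1/31
Z = ½ (Z = 2 - ½*3 = 2 - 3/2 = ½ ≈ 0.50000)
H(s) = 23/s + s/4
H(b(G(-4), Z)) - r(-32) = (23/(-7) + (¼)*(-7)) - 1*(-1/31) = (23*(-⅐) - 7/4) + 1/31 = (-23/7 - 7/4) + 1/31 = -141/28 + 1/31 = -4343/868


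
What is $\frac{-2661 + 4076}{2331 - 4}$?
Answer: $\frac{1415}{2327} \approx 0.60808$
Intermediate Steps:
$\frac{-2661 + 4076}{2331 - 4} = \frac{1415}{2327}$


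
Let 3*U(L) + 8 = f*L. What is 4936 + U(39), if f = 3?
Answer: 14917/3 ≈ 4972.3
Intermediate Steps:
U(L) = -8/3 + L (U(L) = -8/3 + (3*L)/3 = -8/3 + L)
4936 + U(39) = 4936 + (-8/3 + 39) = 4936 + 109/3 = 14917/3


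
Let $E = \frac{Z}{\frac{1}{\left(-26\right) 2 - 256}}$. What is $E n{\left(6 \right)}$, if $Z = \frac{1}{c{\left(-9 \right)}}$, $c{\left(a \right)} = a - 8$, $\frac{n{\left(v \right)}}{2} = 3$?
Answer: $\frac{1848}{17} \approx 108.71$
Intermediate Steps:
$n{\left(v \right)} = 6$ ($n{\left(v \right)} = 2 \cdot 3 = 6$)
$c{\left(a \right)} = -8 + a$ ($c{\left(a \right)} = a - 8 = -8 + a$)
$Z = - \frac{1}{17}$ ($Z = \frac{1}{-8 - 9} = \frac{1}{-17} = - \frac{1}{17} \approx -0.058824$)
$E = \frac{308}{17}$ ($E = - \frac{1}{17 \frac{1}{\left(-26\right) 2 - 256}} = - \frac{1}{17 \frac{1}{-52 - 256}} = - \frac{1}{17 \frac{1}{-308}} = - \frac{1}{17 \left(- \frac{1}{308}\right)} = \left(- \frac{1}{17}\right) \left(-308\right) = \frac{308}{17} \approx 18.118$)
$E n{\left(6 \right)} = \frac{308}{17} \cdot 6 = \frac{1848}{17}$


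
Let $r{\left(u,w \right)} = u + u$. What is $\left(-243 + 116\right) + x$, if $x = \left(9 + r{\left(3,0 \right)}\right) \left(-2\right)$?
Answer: $-157$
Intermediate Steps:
$r{\left(u,w \right)} = 2 u$
$x = -30$ ($x = \left(9 + 2 \cdot 3\right) \left(-2\right) = \left(9 + 6\right) \left(-2\right) = 15 \left(-2\right) = -30$)
$\left(-243 + 116\right) + x = \left(-243 + 116\right) - 30 = -127 - 30 = -157$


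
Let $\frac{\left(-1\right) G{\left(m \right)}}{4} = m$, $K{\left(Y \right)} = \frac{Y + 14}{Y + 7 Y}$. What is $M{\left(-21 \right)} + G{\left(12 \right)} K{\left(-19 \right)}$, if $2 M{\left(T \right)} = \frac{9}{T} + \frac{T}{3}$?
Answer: $- \frac{704}{133} \approx -5.2932$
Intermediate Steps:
$K{\left(Y \right)} = \frac{14 + Y}{8 Y}$
$M{\left(T \right)} = \frac{T}{6} + \frac{9}{2 T}$ ($M{\left(T \right)} = \frac{\frac{9}{T} + \frac{T}{3}}{2} = \frac{T}{6} + \frac{9}{2 T}$)
$G{\left(m \right)} = - 4 m$
$M{\left(-21 \right)} + G{\left(12 \right)} K{\left(-19 \right)} = \frac{27 + \left(-21\right)^{2}}{6 \left(-21\right)} + \left(-4\right) 12 \frac{14 - 19}{8 \left(-19\right)} = \frac{1}{6} \left(- \frac{1}{21}\right) \left(27 + 441\right) - 48 \cdot \frac{1}{8} \left(- \frac{1}{19}\right) \left(-5\right) = \frac{1}{6} \left(- \frac{1}{21}\right) 468 - \frac{30}{19} = - \frac{26}{7} - \frac{30}{19} = - \frac{704}{133}$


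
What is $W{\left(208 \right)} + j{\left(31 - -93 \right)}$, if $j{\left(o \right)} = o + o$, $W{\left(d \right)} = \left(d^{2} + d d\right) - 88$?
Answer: $86688$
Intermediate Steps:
$W{\left(d \right)} = -88 + 2 d^{2}$ ($W{\left(d \right)} = \left(d^{2} + d^{2}\right) - 88 = 2 d^{2} - 88 = -88 + 2 d^{2}$)
$j{\left(o \right)} = 2 o$
$W{\left(208 \right)} + j{\left(31 - -93 \right)} = \left(-88 + 2 \cdot 208^{2}\right) + 2 \left(31 - -93\right) = \left(-88 + 2 \cdot 43264\right) + 2 \left(31 + 93\right) = \left(-88 + 86528\right) + 2 \cdot 124 = 86440 + 248 = 86688$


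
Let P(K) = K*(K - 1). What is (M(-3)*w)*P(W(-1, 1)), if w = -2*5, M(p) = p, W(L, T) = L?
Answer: 60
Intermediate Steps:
P(K) = K*(-1 + K)
w = -10
(M(-3)*w)*P(W(-1, 1)) = (-3*(-10))*(-(-1 - 1)) = 30*(-1*(-2)) = 30*2 = 60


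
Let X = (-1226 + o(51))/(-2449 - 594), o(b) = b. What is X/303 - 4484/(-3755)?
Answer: 4138790161/3462218895 ≈ 1.1954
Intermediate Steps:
X = 1175/3043 (X = (-1226 + 51)/(-2449 - 594) = -1175/(-3043) = -1175*(-1/3043) = 1175/3043 ≈ 0.38613)
X/303 - 4484/(-3755) = (1175/3043)/303 - 4484/(-3755) = (1175/3043)*(1/303) - 4484*(-1/3755) = 1175/922029 + 4484/3755 = 4138790161/3462218895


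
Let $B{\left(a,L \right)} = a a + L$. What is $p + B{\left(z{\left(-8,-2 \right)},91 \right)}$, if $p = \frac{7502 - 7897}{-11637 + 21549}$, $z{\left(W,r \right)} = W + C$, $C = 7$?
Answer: $\frac{911509}{9912} \approx 91.96$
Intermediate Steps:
$z{\left(W,r \right)} = 7 + W$ ($z{\left(W,r \right)} = W + 7 = 7 + W$)
$B{\left(a,L \right)} = L + a^{2}$ ($B{\left(a,L \right)} = a^{2} + L = L + a^{2}$)
$p = - \frac{395}{9912} \approx -0.039851$
$p + B{\left(z{\left(-8,-2 \right)},91 \right)} = - \frac{395}{9912} + \left(91 + \left(7 - 8\right)^{2}\right) = - \frac{395}{9912} + \left(91 + \left(-1\right)^{2}\right) = - \frac{395}{9912} + \left(91 + 1\right) = - \frac{395}{9912} + 92 = \frac{911509}{9912}$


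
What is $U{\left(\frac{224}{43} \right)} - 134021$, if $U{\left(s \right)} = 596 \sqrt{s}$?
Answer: $-134021 + \frac{2384 \sqrt{602}}{43} \approx -1.3266 \cdot 10^{5}$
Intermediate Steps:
$U{\left(\frac{224}{43} \right)} - 134021 = 596 \sqrt{\frac{224}{43}} - 134021 = 596 \frac{4 \sqrt{602}}{43} - 134021 = \frac{2384 \sqrt{602}}{43} - 134021 = -134021 + \frac{2384 \sqrt{602}}{43}$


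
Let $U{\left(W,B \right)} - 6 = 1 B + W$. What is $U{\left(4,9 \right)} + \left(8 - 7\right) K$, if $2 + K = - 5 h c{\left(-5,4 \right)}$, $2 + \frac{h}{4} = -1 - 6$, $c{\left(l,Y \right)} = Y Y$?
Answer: $2897$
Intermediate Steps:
$U{\left(W,B \right)} = 6 + B + W$ ($U{\left(W,B \right)} = 6 + \left(1 B + W\right) = 6 + \left(B + W\right) = 6 + B + W$)
$c{\left(l,Y \right)} = Y^{2}$
$h = -36$ ($h = -8 + 4 \left(-1 - 6\right) = -8 + 4 \left(-7\right) = -8 - 28 = -36$)
$K = 2878$ ($K = -2 + \left(-5\right) \left(-36\right) 4^{2} = -2 + 180 \cdot 16 = -2 + 2880 = 2878$)
$U{\left(4,9 \right)} + \left(8 - 7\right) K = \left(6 + 9 + 4\right) + \left(8 - 7\right) 2878 = 19 + 1 \cdot 2878 = 19 + 2878 = 2897$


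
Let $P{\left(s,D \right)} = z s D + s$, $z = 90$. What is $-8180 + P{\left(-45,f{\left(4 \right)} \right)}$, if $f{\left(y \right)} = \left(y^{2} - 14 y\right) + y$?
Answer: $137575$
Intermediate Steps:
$f{\left(y \right)} = y^{2} - 13 y$
$P{\left(s,D \right)} = s + 90 D s$ ($P{\left(s,D \right)} = 90 s D + s = 90 D s + s = s + 90 D s$)
$-8180 + P{\left(-45,f{\left(4 \right)} \right)} = -8180 - 45 \left(1 + 90 \cdot 4 \left(-13 + 4\right)\right) = -8180 - 45 \left(1 + 90 \cdot 4 \left(-9\right)\right) = -8180 - 45 \left(1 + 90 \left(-36\right)\right) = -8180 - 45 \left(1 - 3240\right) = -8180 - -145755 = -8180 + 145755 = 137575$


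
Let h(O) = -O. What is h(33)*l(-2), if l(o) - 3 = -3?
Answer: 0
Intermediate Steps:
l(o) = 0 (l(o) = 3 - 3 = 0)
h(33)*l(-2) = -1*33*0 = -33*0 = 0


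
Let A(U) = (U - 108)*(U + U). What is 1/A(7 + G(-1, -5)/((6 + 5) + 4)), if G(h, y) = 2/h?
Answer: -225/312502 ≈ -0.00072000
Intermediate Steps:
A(U) = 2*U*(-108 + U) (A(U) = (-108 + U)*(2*U) = 2*U*(-108 + U))
1/A(7 + G(-1, -5)/((6 + 5) + 4)) = 1/(2*(7 + (2/(-1))/((6 + 5) + 4))*(-108 + (7 + (2/(-1))/((6 + 5) + 4)))) = 1/(2*(7 + (2*(-1))/(11 + 4))*(-108 + (7 + (2*(-1))/(11 + 4)))) = 1/(2*(7 - 2/15)*(-108 + (7 - 2/15))) = 1/(2*(103/15)*(-108 + 103/15)) = 1/(2*(103/15)*(-1517/15)) = 1/(-312502/225) = -225/312502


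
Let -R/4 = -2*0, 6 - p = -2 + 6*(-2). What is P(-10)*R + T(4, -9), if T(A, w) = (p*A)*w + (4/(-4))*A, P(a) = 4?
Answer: -724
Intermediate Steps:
p = 20 (p = 6 - (-2 + 6*(-2)) = 6 - (-2 - 12) = 6 - 1*(-14) = 6 + 14 = 20)
R = 0 (R = -(-8)*0 = -4*0 = 0)
T(A, w) = -A + 20*A*w (T(A, w) = (20*A)*w + (4/(-4))*A = 20*A*w + (4*(-1/4))*A = 20*A*w - A = -A + 20*A*w)
P(-10)*R + T(4, -9) = 4*0 + 4*(-1 + 20*(-9)) = 0 + 4*(-1 - 180) = 0 + 4*(-181) = 0 - 724 = -724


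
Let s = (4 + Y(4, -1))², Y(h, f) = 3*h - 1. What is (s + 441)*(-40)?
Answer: -26640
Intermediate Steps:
Y(h, f) = -1 + 3*h
s = 225 (s = (4 + (-1 + 3*4))² = (4 + (-1 + 12))² = (4 + 11)² = 15² = 225)
(s + 441)*(-40) = (225 + 441)*(-40) = 666*(-40) = -26640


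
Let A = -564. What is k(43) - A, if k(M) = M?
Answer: 607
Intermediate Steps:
k(43) - A = 43 - 1*(-564) = 43 + 564 = 607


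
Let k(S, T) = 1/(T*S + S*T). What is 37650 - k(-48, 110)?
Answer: 397584001/10560 ≈ 37650.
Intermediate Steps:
k(S, T) = 1/(2*S*T) (k(S, T) = 1/(S*T + S*T) = 1/(2*S*T))
37650 - k(-48, 110) = 37650 - 1/(2*(-48)*110) = 37650 - (-1)/(2*48*110) = 37650 - 1*(-1/10560) = 37650 + 1/10560 = 397584001/10560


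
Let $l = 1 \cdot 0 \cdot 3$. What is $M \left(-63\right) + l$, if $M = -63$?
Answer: $3969$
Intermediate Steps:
$l = 0$ ($l = 0 \cdot 3 = 0$)
$M \left(-63\right) + l = \left(-63\right) \left(-63\right) + 0 = 3969 + 0 = 3969$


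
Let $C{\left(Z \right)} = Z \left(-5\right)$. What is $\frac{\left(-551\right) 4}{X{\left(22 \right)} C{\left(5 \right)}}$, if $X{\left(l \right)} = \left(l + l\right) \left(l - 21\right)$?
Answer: $\frac{551}{275} \approx 2.0036$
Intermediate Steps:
$C{\left(Z \right)} = - 5 Z$
$X{\left(l \right)} = 2 l \left(-21 + l\right)$
$\frac{\left(-551\right) 4}{X{\left(22 \right)} C{\left(5 \right)}} = \frac{\left(-551\right) 4}{2 \cdot 22 \left(-21 + 22\right) \left(\left(-5\right) 5\right)} = - \frac{2204}{2 \cdot 22 \cdot 1 \left(-25\right)} = - \frac{2204}{44 \left(-25\right)} = - \frac{2204}{-1100} = \left(-2204\right) \left(- \frac{1}{1100}\right) = \frac{551}{275}$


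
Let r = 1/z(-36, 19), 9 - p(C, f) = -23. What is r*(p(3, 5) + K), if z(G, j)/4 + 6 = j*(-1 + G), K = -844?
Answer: 203/709 ≈ 0.28632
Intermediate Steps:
p(C, f) = 32 (p(C, f) = 9 - 1*(-23) = 9 + 23 = 32)
z(G, j) = -24 + 4*j*(-1 + G) (z(G, j) = -24 + 4*(j*(-1 + G)) = -24 + 4*j*(-1 + G))
r = -1/2836 (r = 1/(-24 - 4*19 + 4*(-36)*19) = 1/(-24 - 76 - 2736) = 1/(-2836) = -1/2836 ≈ -0.00035261)
r*(p(3, 5) + K) = -(32 - 844)/2836 = -1/2836*(-812) = 203/709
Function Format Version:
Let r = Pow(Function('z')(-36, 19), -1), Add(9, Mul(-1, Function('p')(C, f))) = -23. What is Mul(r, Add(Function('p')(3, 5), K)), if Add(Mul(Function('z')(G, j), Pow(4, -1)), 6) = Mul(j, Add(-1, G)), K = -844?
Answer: Rational(203, 709) ≈ 0.28632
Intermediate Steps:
Function('p')(C, f) = 32 (Function('p')(C, f) = Add(9, Mul(-1, -23)) = Add(9, 23) = 32)
Function('z')(G, j) = Add(-24, Mul(4, j, Add(-1, G))) (Function('z')(G, j) = Add(-24, Mul(4, Mul(j, Add(-1, G)))) = Add(-24, Mul(4, j, Add(-1, G))))
r = Rational(-1, 2836) (r = Pow(Add(-24, Mul(-4, 19), Mul(4, -36, 19)), -1) = Pow(Add(-24, -76, -2736), -1) = Pow(-2836, -1) = Rational(-1, 2836) ≈ -0.00035261)
Mul(r, Add(Function('p')(3, 5), K)) = Mul(Rational(-1, 2836), Add(32, -844)) = Mul(Rational(-1, 2836), -812) = Rational(203, 709)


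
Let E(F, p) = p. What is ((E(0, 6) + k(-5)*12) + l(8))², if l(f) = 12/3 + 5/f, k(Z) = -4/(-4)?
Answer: 32761/64 ≈ 511.89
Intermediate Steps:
k(Z) = 1 (k(Z) = -4*(-¼) = 1)
l(f) = 4 + 5/f (l(f) = 12*(⅓) + 5/f = 4 + 5/f)
((E(0, 6) + k(-5)*12) + l(8))² = ((6 + 1*12) + (4 + 5/8))² = ((6 + 12) + (4 + 5*(⅛)))² = (18 + (4 + 5/8))² = (18 + 37/8)² = (181/8)² = 32761/64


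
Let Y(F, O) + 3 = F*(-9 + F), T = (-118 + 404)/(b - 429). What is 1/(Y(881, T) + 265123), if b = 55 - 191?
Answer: 1/1033352 ≈ 9.6772e-7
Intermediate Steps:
b = -136
T = -286/565 (T = (-118 + 404)/(-136 - 429) = 286/(-565) = 286*(-1/565) = -286/565 ≈ -0.50620)
Y(F, O) = -3 + F*(-9 + F)
1/(Y(881, T) + 265123) = 1/((-3 + 881**2 - 9*881) + 265123) = 1/((-3 + 776161 - 7929) + 265123) = 1/(768229 + 265123) = 1/1033352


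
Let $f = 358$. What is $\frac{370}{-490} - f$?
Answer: $- \frac{17579}{49} \approx -358.75$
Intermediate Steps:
$\frac{370}{-490} - f = \frac{370}{-490} - 358 = 370 \left(- \frac{1}{490}\right) - 358 = - \frac{37}{49} - 358 = - \frac{17579}{49}$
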